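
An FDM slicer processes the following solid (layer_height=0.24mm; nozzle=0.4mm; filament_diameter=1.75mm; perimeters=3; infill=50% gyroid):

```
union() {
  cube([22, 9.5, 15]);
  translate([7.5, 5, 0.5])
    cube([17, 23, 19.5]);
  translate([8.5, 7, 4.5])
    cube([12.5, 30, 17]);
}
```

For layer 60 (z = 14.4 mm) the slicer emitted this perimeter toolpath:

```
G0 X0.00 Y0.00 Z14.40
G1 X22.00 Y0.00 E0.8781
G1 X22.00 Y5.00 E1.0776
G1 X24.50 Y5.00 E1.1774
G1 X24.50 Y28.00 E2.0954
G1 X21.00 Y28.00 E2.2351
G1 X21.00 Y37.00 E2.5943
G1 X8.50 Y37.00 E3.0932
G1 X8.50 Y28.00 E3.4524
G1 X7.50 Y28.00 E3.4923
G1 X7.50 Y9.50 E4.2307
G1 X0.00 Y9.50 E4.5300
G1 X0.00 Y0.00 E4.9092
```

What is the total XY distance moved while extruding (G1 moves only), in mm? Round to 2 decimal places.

Sum the Euclidean lengths of each G1 segment: total = 123.00 mm.

123.00 mm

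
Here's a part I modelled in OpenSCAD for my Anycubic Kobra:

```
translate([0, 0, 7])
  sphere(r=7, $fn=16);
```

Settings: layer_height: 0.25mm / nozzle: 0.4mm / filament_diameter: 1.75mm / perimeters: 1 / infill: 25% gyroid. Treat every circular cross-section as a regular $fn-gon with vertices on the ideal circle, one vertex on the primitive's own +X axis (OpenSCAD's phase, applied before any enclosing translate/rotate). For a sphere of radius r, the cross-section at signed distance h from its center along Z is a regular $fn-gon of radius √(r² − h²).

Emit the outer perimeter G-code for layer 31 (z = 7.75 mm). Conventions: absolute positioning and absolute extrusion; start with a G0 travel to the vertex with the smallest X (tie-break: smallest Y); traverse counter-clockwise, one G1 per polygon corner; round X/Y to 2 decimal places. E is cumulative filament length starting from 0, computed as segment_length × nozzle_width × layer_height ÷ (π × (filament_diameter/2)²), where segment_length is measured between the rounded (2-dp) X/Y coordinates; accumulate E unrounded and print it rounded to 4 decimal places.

At z = 7.75 mm: the r=7 sphere slices to a regular 16-gon of circumradius 6.960 (√(r²−h²) with h=0.75 from center). The outline is a single polygon with 16 vertices. Extrusion per mm of travel: 0.4 × 0.25 / (π × 0.875²) = 0.041575. Accumulating E over each segment gives final E = 1.8061.

G0 X-6.96 Y0.00 Z7.75
G1 X-6.43 Y-2.66 E0.1128
G1 X-4.92 Y-4.92 E0.2258
G1 X-2.66 Y-6.43 E0.3388
G1 X0.00 Y-6.96 E0.4515
G1 X2.66 Y-6.43 E0.5643
G1 X4.92 Y-4.92 E0.6773
G1 X6.43 Y-2.66 E0.7903
G1 X6.96 Y0.00 E0.9031
G1 X6.43 Y2.66 E1.0158
G1 X4.92 Y4.92 E1.1288
G1 X2.66 Y6.43 E1.2418
G1 X0.00 Y6.96 E1.3546
G1 X-2.66 Y6.43 E1.4674
G1 X-4.92 Y4.92 E1.5804
G1 X-6.43 Y2.66 E1.6934
G1 X-6.96 Y0.00 E1.8061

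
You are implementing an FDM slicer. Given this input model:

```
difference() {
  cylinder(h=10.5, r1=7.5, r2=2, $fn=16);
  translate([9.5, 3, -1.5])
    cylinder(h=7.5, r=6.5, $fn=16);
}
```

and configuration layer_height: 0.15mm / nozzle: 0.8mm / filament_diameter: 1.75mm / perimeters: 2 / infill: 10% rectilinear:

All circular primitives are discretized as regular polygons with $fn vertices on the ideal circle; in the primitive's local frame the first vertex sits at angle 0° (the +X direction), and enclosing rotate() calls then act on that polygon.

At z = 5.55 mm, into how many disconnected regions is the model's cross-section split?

At z = 5.55 mm: the cone: at t=0.529 of its height the radius interpolates to r₁+(r₂−r₁)t = 4.593, giving a regular 16-gon of that circumradius; the r=6.5 cylinder at (9.5, 3) gives a regular 16-gon of circumradius 6.5 (constant along its height); Taking the first minus the rest: starting from the cone, the r=6.5 cylinder at (9.5, 3) partially overlaps it — only the 2.98 mm² overlap (of its 129.35 mm²) is removed, clipping the outline — 1 connected region. The result has 1 disconnected region.

1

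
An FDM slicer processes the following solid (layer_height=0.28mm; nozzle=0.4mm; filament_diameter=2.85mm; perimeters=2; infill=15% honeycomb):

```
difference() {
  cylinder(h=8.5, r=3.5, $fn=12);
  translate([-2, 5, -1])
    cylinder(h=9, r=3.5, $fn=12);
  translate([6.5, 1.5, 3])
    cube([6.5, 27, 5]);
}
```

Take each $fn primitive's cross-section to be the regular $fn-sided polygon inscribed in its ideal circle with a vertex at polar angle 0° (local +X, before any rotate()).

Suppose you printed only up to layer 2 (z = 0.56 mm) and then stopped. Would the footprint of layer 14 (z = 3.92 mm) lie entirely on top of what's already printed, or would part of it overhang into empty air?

Compare the two slices. At z = 0.56: the r=3.5 cylinder gives a regular 12-gon of circumradius 3.5 (constant along its height) (area = (12/2)·3.500²·sin(360°/12) = 36.75 mm²); the r=3.5 cylinder at (-2, 5) gives a regular 12-gon of circumradius 3.5 (constant along its height) (area = (12/2)·3.500²·sin(360°/12) = 36.75 mm²); the cube at (6.5, 1.5) does not reach this height (z outside [3, 8]); Taking the first minus the rest: starting from the r=3.5 cylinder (36.75 mm²), the r=3.5 cylinder at (-2, 5) partially overlaps it — only the 4.18 mm² overlap (of its 36.75 mm²) is removed, clipping the outline — area = 32.57 mm². At z = 3.92: the r=3.5 cylinder gives a regular 12-gon of circumradius 3.5 (constant along its height) (area = (12/2)·3.500²·sin(360°/12) = 36.75 mm²); the cylinder at (-2, 5): section is a regular 12-gon, circumradius r=3.5 (area = (12/2)·3.500²·sin(360°/12) = 36.75 mm²); the cube at (6.5, 1.5) (footprint 6.5×27) is included at this height (area 175.50 mm²); After the difference (first − rest): starting from the r=3.5 cylinder (36.75 mm²), the r=3.5 cylinder at (-2, 5) partially overlaps it — only the 4.18 mm² overlap (of its 36.75 mm²) is removed, clipping the outline; the 6.5×27 cube at (6.5, 1.5) misses the remaining region (no effect) — area = 32.57 mm². Checking containment: the cross-section at z = 3.92 is a subset of the cross-section at z = 0.56.

entirely on top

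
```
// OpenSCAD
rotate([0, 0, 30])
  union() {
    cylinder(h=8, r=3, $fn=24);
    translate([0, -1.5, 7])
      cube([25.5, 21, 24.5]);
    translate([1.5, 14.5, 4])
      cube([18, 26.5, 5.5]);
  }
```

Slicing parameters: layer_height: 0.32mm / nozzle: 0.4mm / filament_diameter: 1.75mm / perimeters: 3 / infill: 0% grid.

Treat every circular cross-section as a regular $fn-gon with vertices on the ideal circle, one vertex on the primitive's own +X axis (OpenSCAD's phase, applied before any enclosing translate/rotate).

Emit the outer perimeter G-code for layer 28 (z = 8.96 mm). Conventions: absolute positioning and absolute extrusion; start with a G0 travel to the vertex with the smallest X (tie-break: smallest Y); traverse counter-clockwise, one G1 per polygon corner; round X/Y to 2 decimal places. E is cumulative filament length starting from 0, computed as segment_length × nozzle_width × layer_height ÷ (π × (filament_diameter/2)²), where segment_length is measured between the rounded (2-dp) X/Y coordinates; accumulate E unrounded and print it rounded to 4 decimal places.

G0 X-19.20 Y36.26 Z8.96
G1 X-8.45 Y17.64 E1.1442
G1 X-9.75 Y16.89 E1.2240
G1 X0.75 Y-1.30 E2.3417
G1 X22.83 Y11.45 E3.6986
G1 X12.33 Y29.64 E4.8163
G1 X7.14 Y26.64 E5.1353
G1 X-3.61 Y45.26 E6.2795
G1 X-19.20 Y36.26 E7.2374

At z = 8.96 mm: the cylinder does not reach this height (z outside [0, 8]); the cube at (0, -1.5) (footprint 25.5×21) is included at this height; the 18×26.5 cube at (1.5, 14.5) contributes its full rectangle; Merging all regions: the regions partially overlap (shared area 90.00 mm²), so overlapping operands fuse into one piece — 1 connected region; (whole slice rotated 30° about Z — lengths, areas and connectivity unchanged). The outline is a single polygon with 8 vertices. Extrusion per mm of travel: 0.4 × 0.32 / (π × 0.875²) = 0.053216. Accumulating E over each segment gives final E = 7.2374.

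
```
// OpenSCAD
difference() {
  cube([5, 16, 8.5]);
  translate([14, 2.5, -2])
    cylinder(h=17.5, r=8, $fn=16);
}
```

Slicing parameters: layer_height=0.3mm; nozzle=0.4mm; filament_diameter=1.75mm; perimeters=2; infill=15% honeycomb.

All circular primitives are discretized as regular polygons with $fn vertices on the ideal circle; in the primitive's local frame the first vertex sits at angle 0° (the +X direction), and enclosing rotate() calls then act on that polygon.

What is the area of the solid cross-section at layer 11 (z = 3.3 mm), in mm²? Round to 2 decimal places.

At z = 3.3 mm: the cube (footprint 5×16) is included at this height (area 80.00 mm²); the r=8 cylinder at (14, 2.5) gives a regular 16-gon of circumradius 8 (constant along its height) (area = (16/2)·8.000²·sin(360°/16) = 195.93 mm²); Taking the first minus the rest: starting from the 5×16 cube (80.00 mm²), the r=8 cylinder at (14, 2.5) misses the remaining region (no effect) — area = 80.00 mm². Overall, the cross-section is a single solid region. Net area = 80.00 mm².

80.00 mm²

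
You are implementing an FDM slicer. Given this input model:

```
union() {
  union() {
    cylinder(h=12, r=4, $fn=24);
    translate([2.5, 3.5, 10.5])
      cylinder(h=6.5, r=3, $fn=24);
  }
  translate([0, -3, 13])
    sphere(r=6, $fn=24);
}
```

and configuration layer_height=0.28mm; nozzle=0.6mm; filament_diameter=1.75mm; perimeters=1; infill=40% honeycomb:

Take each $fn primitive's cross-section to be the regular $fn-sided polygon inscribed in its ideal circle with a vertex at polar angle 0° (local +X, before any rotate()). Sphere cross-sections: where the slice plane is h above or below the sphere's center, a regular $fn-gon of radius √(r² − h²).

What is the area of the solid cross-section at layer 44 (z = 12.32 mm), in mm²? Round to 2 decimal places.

At z = 12.32 mm: the cylinder does not reach this height (z outside [0, 12]); the r=3 cylinder at (2.5, 3.5) contributes a regular 24-gon of circumradius 3 (area = (24/2)·3.000²·sin(360°/24) = 27.95 mm²); Taking the union: only the r=3 cylinder at (2.5, 3.5) is present, so the union is just that shape — area = 27.95 mm²; the r=6 sphere at (0, -3) slices to a regular 24-gon of circumradius 5.961 (√(r²−h²) with h=0.68 from center) (area = (24/2)·5.961²·sin(360°/24) = 110.37 mm²); Merging all regions: the regions partially overlap — summed areas 138.33 mm² minus the doubly-counted overlap 6.83 mm² gives 131.49 mm² — area = 131.49 mm². Overall, the cross-section is a single solid region. Net area = 131.49 mm².

131.49 mm²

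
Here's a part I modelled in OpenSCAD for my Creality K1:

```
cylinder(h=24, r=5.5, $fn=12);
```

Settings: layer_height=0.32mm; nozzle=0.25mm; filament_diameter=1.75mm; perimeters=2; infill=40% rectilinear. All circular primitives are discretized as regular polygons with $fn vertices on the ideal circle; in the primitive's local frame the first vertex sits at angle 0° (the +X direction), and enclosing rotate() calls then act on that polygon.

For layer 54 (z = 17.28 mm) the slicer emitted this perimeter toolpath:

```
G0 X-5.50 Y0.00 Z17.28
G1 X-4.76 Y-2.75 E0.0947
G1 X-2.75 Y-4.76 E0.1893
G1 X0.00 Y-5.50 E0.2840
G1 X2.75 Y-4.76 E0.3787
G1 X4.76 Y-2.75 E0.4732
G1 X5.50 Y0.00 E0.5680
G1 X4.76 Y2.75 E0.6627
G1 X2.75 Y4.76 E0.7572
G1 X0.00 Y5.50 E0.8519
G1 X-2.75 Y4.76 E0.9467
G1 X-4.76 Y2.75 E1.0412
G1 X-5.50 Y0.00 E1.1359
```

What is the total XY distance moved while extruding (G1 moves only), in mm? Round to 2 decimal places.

34.15 mm

Sum the Euclidean lengths of each G1 segment: total = 34.15 mm.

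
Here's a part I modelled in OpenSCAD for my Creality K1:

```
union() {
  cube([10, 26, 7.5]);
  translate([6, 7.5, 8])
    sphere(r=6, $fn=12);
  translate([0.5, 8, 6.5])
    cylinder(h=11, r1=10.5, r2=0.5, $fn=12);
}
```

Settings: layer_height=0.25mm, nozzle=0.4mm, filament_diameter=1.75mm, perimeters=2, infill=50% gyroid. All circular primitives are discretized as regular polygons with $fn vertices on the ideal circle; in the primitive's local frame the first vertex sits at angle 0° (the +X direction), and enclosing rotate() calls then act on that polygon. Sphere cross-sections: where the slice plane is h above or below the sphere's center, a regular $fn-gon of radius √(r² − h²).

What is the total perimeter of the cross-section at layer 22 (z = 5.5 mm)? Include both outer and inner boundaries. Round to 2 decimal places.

At z = 5.5 mm: the 10×26 cube contributes its full rectangle (perimeter 72.00 mm); the r=6 sphere at (6, 7.5) contributes a regular 12-gon of circumradius √(6²−2.5²) = 5.454 (perimeter = 2·12·5.454·sin(180°/12) = 33.88 mm); the cone at (0.5, 8) is absent (z outside [6.5, 17.5]); Combining (union): the regions partially overlap (shared area 82.79 mm²), so the edge portions inside another operand are dropped and the merged outline is re-measured after clipping — boundary = 72.79 mm. Overall, the cross-section is a single solid region. Total boundary length (outer) = 72.79 mm.

72.79 mm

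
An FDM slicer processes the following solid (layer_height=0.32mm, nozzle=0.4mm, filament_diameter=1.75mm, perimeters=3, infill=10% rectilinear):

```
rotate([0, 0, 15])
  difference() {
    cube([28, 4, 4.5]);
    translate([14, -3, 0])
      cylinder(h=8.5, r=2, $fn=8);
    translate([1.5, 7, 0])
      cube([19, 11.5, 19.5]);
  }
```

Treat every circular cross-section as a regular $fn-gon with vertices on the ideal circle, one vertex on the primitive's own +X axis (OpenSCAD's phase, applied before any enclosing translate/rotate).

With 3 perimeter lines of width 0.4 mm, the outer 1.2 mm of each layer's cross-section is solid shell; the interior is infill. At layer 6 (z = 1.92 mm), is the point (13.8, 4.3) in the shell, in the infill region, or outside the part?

At z = 1.92 mm: the cube (footprint 28×4) is included at this height; the cylinder at (14, -3): section is a regular 8-gon, circumradius r=2; the cube at (1.5, 7) (footprint 19×11.5) is included at this height; Subtracting the remaining from the first: starting from the 28×4 cube, the r=2 cylinder at (14, -3) misses the remaining region (no effect); the 19×11.5 cube at (1.5, 7) misses the remaining region (no effect) — 1 connected region; (whole slice rotated 15° about Z — lengths, areas and connectivity unchanged). Overall, the cross-section is a single solid region. Undo the 15° rotation: the query point maps to (14.443, 0.582) in the un-rotated model frame. The nearest boundary edge runs (28.00, 0.00)→(0.00, 0.00); distance from the point to it = 0.58 mm. The point is inside the cross-section, 0.58 mm from the nearest boundary — within the 1.2 mm shell band (3 × 0.4).

shell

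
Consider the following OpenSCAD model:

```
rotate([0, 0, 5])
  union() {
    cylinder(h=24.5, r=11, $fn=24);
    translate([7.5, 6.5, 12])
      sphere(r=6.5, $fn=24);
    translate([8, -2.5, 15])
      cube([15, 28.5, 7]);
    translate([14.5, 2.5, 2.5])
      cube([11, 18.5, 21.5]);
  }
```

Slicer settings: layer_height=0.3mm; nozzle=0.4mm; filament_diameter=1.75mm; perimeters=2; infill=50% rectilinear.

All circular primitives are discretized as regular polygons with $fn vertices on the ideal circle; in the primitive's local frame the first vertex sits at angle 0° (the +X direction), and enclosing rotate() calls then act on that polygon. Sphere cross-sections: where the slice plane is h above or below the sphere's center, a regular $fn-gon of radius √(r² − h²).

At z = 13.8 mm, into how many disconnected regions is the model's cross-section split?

At z = 13.8 mm: the r=11 cylinder contributes a regular 24-gon of circumradius 11; the r=6.5 sphere at (7.5, 6.5) contributes a regular 24-gon of circumradius √(6.5²−1.8²) = 6.246; the cube at (8, -2.5) does not reach this height (z outside [15, 22]); the cube at (14.5, 2.5) is present — its section is the full 11×18.5 rectangle; Taking the union: the regions partially overlap (shared area 65.49 mm²), so overlapping operands fuse into one piece — 2 connected regions; (rotated 5° about Z; rotation is an isometry so areas/perimeters/island counts are preserved). The result has 2 disconnected regions.

2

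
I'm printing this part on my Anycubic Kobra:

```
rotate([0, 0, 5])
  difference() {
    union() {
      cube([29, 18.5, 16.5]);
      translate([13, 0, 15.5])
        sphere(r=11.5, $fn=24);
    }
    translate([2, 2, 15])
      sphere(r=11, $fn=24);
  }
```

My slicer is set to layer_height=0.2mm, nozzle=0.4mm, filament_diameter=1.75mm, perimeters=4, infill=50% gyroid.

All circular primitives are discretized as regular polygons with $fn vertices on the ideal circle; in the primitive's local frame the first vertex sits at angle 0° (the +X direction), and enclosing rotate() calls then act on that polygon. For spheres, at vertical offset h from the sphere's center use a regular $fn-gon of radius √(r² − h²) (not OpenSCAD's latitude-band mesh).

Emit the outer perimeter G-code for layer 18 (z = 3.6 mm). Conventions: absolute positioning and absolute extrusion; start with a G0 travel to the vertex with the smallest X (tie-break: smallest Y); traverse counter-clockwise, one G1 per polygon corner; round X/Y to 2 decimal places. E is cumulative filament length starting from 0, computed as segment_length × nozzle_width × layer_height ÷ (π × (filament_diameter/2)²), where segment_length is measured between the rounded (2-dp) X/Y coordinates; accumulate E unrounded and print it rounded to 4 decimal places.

G0 X-1.61 Y18.43 Z3.60
G1 X0.00 Y0.00 E0.6153
G1 X28.89 Y2.53 E1.5799
G1 X27.28 Y20.96 E2.1952
G1 X-1.61 Y18.43 E3.1598

At z = 3.6 mm: the cube (footprint 29×18.5) is included at this height; the sphere at (13, 0) is absent (|z−center|=11.900 > r=11.5); Taking the union: only the 29×18.5 cube is present, so the union is just that shape — 1 connected region; the sphere at (2, 2) is absent (|z−center|=11.400 > r=11); After the difference (first − rest): none of the subtracted shapes is present at this height, so the result so far is unchanged — 1 connected region; (whole slice rotated 5° about Z — lengths, areas and connectivity unchanged). The outline is a single polygon with 4 vertices. Extrusion per mm of travel: 0.4 × 0.2 / (π × 0.875²) = 0.033260. Accumulating E over each segment gives final E = 3.1598.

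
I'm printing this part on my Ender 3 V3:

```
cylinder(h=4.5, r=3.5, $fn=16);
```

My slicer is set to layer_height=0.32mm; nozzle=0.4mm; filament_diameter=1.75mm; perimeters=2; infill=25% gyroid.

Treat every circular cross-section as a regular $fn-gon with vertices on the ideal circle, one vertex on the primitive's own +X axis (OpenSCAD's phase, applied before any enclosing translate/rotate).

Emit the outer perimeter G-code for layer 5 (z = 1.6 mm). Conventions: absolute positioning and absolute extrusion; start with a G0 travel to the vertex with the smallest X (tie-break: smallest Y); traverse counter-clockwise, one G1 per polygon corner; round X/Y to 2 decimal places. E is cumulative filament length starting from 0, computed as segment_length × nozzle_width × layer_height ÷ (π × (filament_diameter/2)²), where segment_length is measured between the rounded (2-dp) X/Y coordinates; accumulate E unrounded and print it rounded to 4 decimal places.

G0 X-3.50 Y0.00 Z1.60
G1 X-3.23 Y-1.34 E0.0727
G1 X-2.47 Y-2.47 E0.1452
G1 X-1.34 Y-3.23 E0.2177
G1 X0.00 Y-3.50 E0.2904
G1 X1.34 Y-3.23 E0.3632
G1 X2.47 Y-2.47 E0.4356
G1 X3.23 Y-1.34 E0.5081
G1 X3.50 Y0.00 E0.5809
G1 X3.23 Y1.34 E0.6536
G1 X2.47 Y2.47 E0.7261
G1 X1.34 Y3.23 E0.7985
G1 X0.00 Y3.50 E0.8713
G1 X-1.34 Y3.23 E0.9440
G1 X-2.47 Y2.47 E1.0165
G1 X-3.23 Y1.34 E1.0890
G1 X-3.50 Y0.00 E1.1617

At z = 1.6 mm: the r=3.5 cylinder gives a regular 16-gon of circumradius 3.5 (constant along its height). The outline is a single polygon with 16 vertices. Extrusion per mm of travel: 0.4 × 0.32 / (π × 0.875²) = 0.053216. Accumulating E over each segment gives final E = 1.1617.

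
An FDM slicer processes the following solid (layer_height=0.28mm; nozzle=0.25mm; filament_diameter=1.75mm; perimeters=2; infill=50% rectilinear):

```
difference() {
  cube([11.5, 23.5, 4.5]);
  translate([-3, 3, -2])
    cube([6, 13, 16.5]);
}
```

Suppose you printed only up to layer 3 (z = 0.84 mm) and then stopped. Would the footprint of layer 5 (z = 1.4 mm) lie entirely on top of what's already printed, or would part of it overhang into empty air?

Compare the two slices. At z = 0.84: the cube is present — its section is the full 11.5×23.5 rectangle (area 270.25 mm²); the 6×13 cube at (-3, 3) contributes its full rectangle (area 78.00 mm²); After the difference (first − rest): starting from the 11.5×23.5 cube (270.25 mm²), the 6×13 cube at (-3, 3) partially overlaps it — only the 39.00 mm² overlap (of its 78.00 mm²) is removed, clipping the outline — area = 231.25 mm². At z = 1.4: the 11.5×23.5 cube contributes its full rectangle (area 270.25 mm²); the 6×13 cube at (-3, 3) contributes its full rectangle (area 78.00 mm²); Subtracting the remaining from the first: starting from the 11.5×23.5 cube (270.25 mm²), the 6×13 cube at (-3, 3) partially overlaps it — only the 39.00 mm² overlap (of its 78.00 mm²) is removed, clipping the outline — area = 231.25 mm². Checking containment: the cross-section at z = 1.4 is a subset of the cross-section at z = 0.84.

entirely on top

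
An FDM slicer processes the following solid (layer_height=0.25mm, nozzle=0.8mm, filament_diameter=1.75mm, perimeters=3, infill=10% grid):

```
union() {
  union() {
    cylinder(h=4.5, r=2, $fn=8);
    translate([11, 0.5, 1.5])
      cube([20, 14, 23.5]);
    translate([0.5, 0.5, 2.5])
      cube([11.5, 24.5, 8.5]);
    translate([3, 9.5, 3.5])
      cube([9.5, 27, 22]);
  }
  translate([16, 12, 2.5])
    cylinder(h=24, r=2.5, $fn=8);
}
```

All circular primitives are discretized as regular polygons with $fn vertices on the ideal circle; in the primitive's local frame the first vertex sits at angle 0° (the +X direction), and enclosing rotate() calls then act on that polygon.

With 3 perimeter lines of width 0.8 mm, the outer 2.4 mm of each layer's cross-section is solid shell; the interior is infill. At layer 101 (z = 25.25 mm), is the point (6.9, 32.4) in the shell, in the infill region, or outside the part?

infill

At z = 25.25 mm: the cylinder does not reach this height (z outside [0, 4.5]); the cube at (11, 0.5) is absent (z outside [1.5, 25]); the cube at (0.5, 0.5) is not intersected at this z (z outside [2.5, 11]); the 9.5×27 cube at (3, 9.5) contributes its full rectangle; Merging all regions: only the 9.5×27 cube at (3, 9.5) is present, so the union is just that shape — 1 connected region; the r=2.5 cylinder at (16, 12) contributes a regular 8-gon of circumradius 2.5; Merging all regions: the 2 present regions are separate (no shared area or edge), so areas and boundary lengths simply add and each stays a separate island — 2 connected regions. Overall, the cross-section has 2 separate islands. The nearest boundary edge runs (3.00, 9.50)→(3.00, 36.50); distance from the point to it = 3.90 mm. (Shell/infill is judged within the island containing the point — the largest one.) The point is inside the cross-section and 3.90 mm from the nearest boundary — more than the 2.4 mm shell width (3 × 0.8), so it's in the infill interior.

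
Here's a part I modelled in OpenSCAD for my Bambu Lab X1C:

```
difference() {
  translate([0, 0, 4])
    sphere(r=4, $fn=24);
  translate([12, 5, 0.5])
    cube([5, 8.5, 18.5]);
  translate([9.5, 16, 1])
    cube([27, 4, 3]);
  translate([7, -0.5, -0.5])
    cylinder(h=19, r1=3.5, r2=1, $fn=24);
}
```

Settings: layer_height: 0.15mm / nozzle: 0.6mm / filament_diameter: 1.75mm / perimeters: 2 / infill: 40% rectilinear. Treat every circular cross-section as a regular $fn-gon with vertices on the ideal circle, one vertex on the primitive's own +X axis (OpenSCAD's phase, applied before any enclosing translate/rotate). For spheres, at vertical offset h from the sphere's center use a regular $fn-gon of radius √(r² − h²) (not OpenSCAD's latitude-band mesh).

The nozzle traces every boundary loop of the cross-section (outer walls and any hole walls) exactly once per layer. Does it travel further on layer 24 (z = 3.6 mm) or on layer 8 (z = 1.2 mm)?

layer 24 (z = 3.6 mm)

Layer 24 (z = 3.6): the r=4 sphere slices to a regular 24-gon of circumradius 3.980 (√(r²−h²) with h=0.4 from center) (perimeter = 2·24·3.980·sin(180°/24) = 24.94 mm); the 5×8.5 cube at (12, 5) contributes its full rectangle (perimeter 27.00 mm); the cube at (9.5, 16) (footprint 27×4) is included at this height (perimeter 62.00 mm); the cone at (7, -0.5) contributes a regular 24-gon of circumradius 2.961 (interpolated between r1=3.5 and r2=1 at t=0.216) (perimeter = 2·24·2.961·sin(180°/24) = 18.55 mm); Taking the first minus the rest: starting from the r=4 sphere, the 5×8.5 cube at (12, 5) misses the remaining region (no effect); the 27×4 cube at (9.5, 16) misses the remaining region (no effect); the cone at (7, -0.5) misses the remaining region (no effect) — boundary = 24.94 mm. So its perimeter = 24.94 mm. Layer 8 (z = 1.2): the r=4 sphere slices to a regular 24-gon of circumradius 2.857 (√(r²−h²) with h=2.8 from center) (perimeter = 2·24·2.857·sin(180°/24) = 17.90 mm); the 5×8.5 cube at (12, 5) contributes its full rectangle (perimeter 27.00 mm); the cube at (9.5, 16) (footprint 27×4) is included at this height (perimeter 62.00 mm); the cone at (7, -0.5) (r1=3.5→r2=1) has section circumradius 3.276 here — a regular 24-gon (perimeter = 2·24·3.276·sin(180°/24) = 20.53 mm); Subtracting the remaining from the first: starting from the r=4 sphere, the 5×8.5 cube at (12, 5) misses the remaining region (no effect); the 27×4 cube at (9.5, 16) misses the remaining region (no effect); the cone at (7, -0.5) misses the remaining region (no effect) — boundary = 17.90 mm. So its perimeter = 17.90 mm. Layer 24 is larger (24.94 vs 17.90 mm).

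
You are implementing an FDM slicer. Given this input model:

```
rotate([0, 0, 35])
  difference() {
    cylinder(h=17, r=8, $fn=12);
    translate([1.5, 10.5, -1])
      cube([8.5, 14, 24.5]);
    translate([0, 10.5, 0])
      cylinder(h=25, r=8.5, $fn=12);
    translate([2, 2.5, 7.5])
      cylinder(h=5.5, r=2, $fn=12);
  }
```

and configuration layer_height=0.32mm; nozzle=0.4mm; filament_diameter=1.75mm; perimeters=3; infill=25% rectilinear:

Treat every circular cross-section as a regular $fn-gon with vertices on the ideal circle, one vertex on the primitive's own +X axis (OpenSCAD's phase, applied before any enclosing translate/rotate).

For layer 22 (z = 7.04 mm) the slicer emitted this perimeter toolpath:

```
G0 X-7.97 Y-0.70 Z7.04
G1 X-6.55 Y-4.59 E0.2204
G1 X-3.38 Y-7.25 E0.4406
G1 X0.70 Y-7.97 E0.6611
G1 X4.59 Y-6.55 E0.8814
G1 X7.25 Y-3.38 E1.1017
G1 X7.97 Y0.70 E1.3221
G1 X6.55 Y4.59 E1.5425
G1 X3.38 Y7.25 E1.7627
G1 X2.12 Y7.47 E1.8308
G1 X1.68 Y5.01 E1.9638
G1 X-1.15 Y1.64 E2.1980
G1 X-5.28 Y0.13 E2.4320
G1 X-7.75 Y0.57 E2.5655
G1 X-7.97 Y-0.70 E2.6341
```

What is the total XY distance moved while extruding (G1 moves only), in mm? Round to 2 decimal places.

Sum the Euclidean lengths of each G1 segment: total = 49.50 mm.

49.50 mm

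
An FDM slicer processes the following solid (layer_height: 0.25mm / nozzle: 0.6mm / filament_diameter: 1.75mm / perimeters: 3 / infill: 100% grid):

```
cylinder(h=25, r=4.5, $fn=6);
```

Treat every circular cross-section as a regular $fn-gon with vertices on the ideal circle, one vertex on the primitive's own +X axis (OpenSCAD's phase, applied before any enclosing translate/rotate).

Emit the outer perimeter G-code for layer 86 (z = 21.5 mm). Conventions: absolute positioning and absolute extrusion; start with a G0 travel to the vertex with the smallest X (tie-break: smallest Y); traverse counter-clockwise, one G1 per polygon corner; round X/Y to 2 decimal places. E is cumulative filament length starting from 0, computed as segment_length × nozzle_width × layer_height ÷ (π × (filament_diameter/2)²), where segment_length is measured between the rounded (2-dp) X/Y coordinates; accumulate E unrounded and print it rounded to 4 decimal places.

G0 X-4.50 Y0.00 Z21.50
G1 X-2.25 Y-3.90 E0.2808
G1 X2.25 Y-3.90 E0.5614
G1 X4.50 Y0.00 E0.8422
G1 X2.25 Y3.90 E1.1230
G1 X-2.25 Y3.90 E1.4036
G1 X-4.50 Y0.00 E1.6844

At z = 21.5 mm: the r=4.5 cylinder gives a regular 6-gon of circumradius 4.5 (constant along its height). The outline is a single polygon with 6 vertices. Extrusion per mm of travel: 0.6 × 0.25 / (π × 0.875²) = 0.062363. Accumulating E over each segment gives final E = 1.6844.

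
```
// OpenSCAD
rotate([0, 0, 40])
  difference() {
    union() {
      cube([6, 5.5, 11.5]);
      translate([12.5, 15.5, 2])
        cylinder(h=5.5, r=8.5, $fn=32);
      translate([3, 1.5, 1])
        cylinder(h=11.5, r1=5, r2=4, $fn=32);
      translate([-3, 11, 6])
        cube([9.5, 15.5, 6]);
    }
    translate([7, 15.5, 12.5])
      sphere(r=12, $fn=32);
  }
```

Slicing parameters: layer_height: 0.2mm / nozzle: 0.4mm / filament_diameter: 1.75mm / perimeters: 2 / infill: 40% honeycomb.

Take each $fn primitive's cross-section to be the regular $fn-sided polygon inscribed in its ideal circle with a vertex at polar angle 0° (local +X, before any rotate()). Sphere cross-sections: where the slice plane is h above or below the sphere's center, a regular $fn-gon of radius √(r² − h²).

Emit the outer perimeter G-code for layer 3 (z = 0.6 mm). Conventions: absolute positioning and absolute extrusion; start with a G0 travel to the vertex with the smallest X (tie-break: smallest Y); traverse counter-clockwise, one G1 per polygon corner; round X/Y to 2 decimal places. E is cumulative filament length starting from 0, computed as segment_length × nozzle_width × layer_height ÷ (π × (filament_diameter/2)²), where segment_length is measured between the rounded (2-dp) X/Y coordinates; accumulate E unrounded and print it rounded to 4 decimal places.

At z = 0.6 mm: the 6×5.5 cube contributes its full rectangle; the cylinder at (12.5, 15.5) is not intersected at this z (z outside [2, 7.5]); the cone at (3, 1.5) is absent (z outside [1, 12.5]); the cube at (-3, 11) does not reach this height (z outside [6, 12]); Taking the union: only the 6×5.5 cube is present, so the union is just that shape — 1 connected region; the r=12 sphere at (7, 15.5) slices to a regular 32-gon of circumradius 1.546 (√(r²−h²) with h=11.9 from center); Taking the first minus the rest: starting from the result so far, the r=12 sphere at (7, 15.5) misses the remaining region (no effect) — 1 connected region; (rotated 40° about Z; rotation is an isometry so areas/perimeters/island counts are preserved). The outline is a single polygon with 4 vertices. Extrusion per mm of travel: 0.4 × 0.2 / (π × 0.875²) = 0.033260. Accumulating E over each segment gives final E = 0.7653.

G0 X-3.54 Y4.21 Z0.60
G1 X0.00 Y0.00 E0.1829
G1 X4.60 Y3.86 E0.3827
G1 X1.06 Y8.07 E0.5656
G1 X-3.54 Y4.21 E0.7653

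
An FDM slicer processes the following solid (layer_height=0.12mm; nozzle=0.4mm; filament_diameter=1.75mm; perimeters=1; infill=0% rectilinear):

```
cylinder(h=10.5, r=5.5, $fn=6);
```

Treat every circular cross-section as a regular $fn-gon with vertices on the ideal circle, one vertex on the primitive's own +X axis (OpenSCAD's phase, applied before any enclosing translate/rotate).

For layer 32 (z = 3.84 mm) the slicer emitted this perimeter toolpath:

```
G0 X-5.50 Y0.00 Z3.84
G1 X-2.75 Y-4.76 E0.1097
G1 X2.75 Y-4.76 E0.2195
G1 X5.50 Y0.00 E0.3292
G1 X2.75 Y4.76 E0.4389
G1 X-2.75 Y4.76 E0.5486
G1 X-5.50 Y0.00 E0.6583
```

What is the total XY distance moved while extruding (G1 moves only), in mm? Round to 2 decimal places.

Sum the Euclidean lengths of each G1 segment: total = 32.99 mm.

32.99 mm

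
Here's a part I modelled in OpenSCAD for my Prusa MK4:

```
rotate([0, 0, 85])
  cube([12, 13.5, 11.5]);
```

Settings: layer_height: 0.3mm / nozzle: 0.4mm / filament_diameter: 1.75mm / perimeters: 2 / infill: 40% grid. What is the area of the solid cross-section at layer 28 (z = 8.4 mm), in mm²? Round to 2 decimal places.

162.00 mm²

At z = 8.4 mm: the cube (footprint 12×13.5) is included at this height (area 162.00 mm²); (whole slice rotated 85° about Z — lengths, areas and connectivity unchanged). Overall, the cross-section is a single solid region. Net area = 162.00 mm².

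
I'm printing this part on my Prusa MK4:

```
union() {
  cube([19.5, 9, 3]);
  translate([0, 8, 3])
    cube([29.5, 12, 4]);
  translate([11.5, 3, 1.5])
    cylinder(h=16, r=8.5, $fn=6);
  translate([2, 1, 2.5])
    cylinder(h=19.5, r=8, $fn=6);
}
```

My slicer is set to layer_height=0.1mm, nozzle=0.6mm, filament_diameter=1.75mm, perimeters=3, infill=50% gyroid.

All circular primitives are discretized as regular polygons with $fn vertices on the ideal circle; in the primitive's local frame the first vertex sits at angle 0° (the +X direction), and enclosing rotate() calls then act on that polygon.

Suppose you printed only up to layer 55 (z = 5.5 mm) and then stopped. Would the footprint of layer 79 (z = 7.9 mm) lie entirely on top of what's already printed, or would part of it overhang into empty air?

Compare the two slices. At z = 5.5: the cube does not reach this height (z outside [0, 3]); the 29.5×12 cube at (0, 8) contributes its full rectangle (area 354.00 mm²); the r=8.5 cylinder at (11.5, 3) gives a regular 6-gon of circumradius 8.5 (constant along its height) (area = (6/2)·8.500²·sin(360°/6) = 187.71 mm²); the cylinder at (2, 1): section is a regular 6-gon, circumradius r=8 (area = (6/2)·8.000²·sin(360°/6) = 166.28 mm²); Merging all regions: the regions partially overlap — summed areas 707.99 mm² minus the doubly-counted overlap 64.56 mm² gives 643.43 mm² — area = 643.43 mm². At z = 7.9: the cube is absent (z outside [0, 3]); the cube at (0, 8) is not intersected at this z (z outside [3, 7]); the r=8.5 cylinder at (11.5, 3) gives a regular 6-gon of circumradius 8.5 (constant along its height) (area = (6/2)·8.500²·sin(360°/6) = 187.71 mm²); the r=8 cylinder at (2, 1) contributes a regular 6-gon of circumradius 8 (area = (6/2)·8.000²·sin(360°/6) = 166.28 mm²); Combining (union): the regions partially overlap — summed areas 353.99 mm² minus the doubly-counted overlap 41.27 mm² gives 312.72 mm² — area = 312.72 mm². Checking containment: the cross-section at z = 7.9 is a subset of the cross-section at z = 5.5.

entirely on top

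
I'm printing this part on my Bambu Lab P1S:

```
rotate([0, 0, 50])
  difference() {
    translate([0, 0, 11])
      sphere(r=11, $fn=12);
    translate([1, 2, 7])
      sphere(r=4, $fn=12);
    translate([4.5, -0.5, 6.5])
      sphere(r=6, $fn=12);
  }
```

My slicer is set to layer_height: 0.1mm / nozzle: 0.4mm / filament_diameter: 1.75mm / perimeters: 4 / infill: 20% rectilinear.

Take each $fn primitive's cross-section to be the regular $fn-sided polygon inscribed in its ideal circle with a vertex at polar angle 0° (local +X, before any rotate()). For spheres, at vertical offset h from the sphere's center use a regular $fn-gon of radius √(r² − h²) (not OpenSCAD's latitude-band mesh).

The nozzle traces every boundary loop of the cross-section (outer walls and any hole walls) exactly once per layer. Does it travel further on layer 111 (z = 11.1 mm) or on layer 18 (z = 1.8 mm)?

layer 111 (z = 11.1 mm)

Layer 111 (z = 11.1): the r=11 sphere contributes a regular 12-gon of circumradius √(11²−0.1²) = 11.000 (perimeter = 2·12·11.000·sin(180°/12) = 68.33 mm); the sphere at (1, 2) is absent (|z−center|=4.100 > r=4); the r=6 sphere at (4.5, -0.5) slices to a regular 12-gon of circumradius 3.852 (√(r²−h²) with h=4.6 from center) (perimeter = 2·12·3.852·sin(180°/12) = 23.93 mm); Taking the first minus the rest: starting from the r=11 sphere, the r=6 sphere at (4.5, -0.5) lies wholly inside it (removes its full 44.52 mm² and its 23.93 mm outline becomes a hole wall) — boundary (outer + 1 inner loop) = 92.25 mm; (whole slice rotated 50° about Z — lengths, areas and connectivity unchanged). So its perimeter = 92.25 mm. Layer 18 (z = 1.8): the r=11 sphere contributes a regular 12-gon of circumradius √(11²−9.2²) = 6.030 (perimeter = 2·12·6.030·sin(180°/12) = 37.46 mm); the sphere at (1, 2) is absent (|z−center|=5.200 > r=4); the sphere at (4.5, -0.5): section is a regular 12-gon, circumradius = √(r²−h²) = √(6²−4.7²) = 3.730 (perimeter = 2·12·3.730·sin(180°/12) = 23.17 mm); Subtracting the remaining from the first: starting from the r=11 sphere, the r=6 sphere at (4.5, -0.5) partially overlaps it — only the 27.90 mm² overlap (of its 41.73 mm²) is removed, clipping the outline — boundary = 41.50 mm; (rotated 50° about Z; rotation is an isometry so areas/perimeters/island counts are preserved). So its perimeter = 41.50 mm. Layer 111 is larger (92.25 vs 41.50 mm).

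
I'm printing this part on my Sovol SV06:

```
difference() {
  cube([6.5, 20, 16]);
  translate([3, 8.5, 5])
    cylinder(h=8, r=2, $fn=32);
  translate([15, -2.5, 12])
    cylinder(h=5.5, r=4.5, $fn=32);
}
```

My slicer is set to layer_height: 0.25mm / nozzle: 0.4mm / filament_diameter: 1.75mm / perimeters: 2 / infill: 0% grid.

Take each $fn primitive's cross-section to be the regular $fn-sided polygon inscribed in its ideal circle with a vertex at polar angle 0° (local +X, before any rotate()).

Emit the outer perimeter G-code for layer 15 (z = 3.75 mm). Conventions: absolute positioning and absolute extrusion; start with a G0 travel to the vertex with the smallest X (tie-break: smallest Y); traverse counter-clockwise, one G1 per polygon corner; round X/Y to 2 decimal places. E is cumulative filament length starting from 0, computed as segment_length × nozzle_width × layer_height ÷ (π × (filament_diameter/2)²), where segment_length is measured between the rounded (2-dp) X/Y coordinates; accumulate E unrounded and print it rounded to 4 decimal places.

G0 X0.00 Y0.00 Z3.75
G1 X6.50 Y0.00 E0.2702
G1 X6.50 Y20.00 E1.1017
G1 X0.00 Y20.00 E1.3720
G1 X0.00 Y0.00 E2.2035

At z = 3.75 mm: the cube (footprint 6.5×20) is included at this height; the cylinder at (3, 8.5) does not reach this height (z outside [5, 13]); the cylinder at (15, -2.5) is not intersected at this z (z outside [12, 17.5]); Taking the first minus the rest: none of the subtracted shapes is present at this height, so the 6.5×20 cube is unchanged — 1 connected region. The outline is a single polygon with 4 vertices. Extrusion per mm of travel: 0.4 × 0.25 / (π × 0.875²) = 0.041575. Accumulating E over each segment gives final E = 2.2035.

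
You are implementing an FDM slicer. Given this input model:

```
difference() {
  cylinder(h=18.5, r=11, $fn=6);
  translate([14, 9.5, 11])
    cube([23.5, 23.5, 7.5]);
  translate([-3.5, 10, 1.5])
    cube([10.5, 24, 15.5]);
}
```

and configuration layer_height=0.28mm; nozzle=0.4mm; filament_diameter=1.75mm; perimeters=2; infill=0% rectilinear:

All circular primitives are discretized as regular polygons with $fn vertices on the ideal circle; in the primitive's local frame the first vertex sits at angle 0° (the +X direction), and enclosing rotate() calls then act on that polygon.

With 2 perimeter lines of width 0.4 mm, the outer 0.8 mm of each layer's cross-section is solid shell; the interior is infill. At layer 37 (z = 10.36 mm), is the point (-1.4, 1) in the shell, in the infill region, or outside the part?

infill

At z = 10.36 mm: the r=11 cylinder contributes a regular 6-gon of circumradius 11; the cube at (14, 9.5) is not intersected at this z (z outside [11, 18.5]); the cube at (-3.5, 10) is present — its section is the full 10.5×24 rectangle; After the difference (first − rest): starting from the r=11 cylinder, the 10.5×24 cube at (-3.5, 10) misses the remaining region (no effect) — 1 connected region. Overall, the cross-section is a single solid region. The nearest boundary edge runs (-11.00, 0.00)→(-5.50, 9.53); distance from the point to it = 7.81 mm. The point is inside the cross-section and 7.81 mm from the nearest boundary — more than the 0.8 mm shell width (2 × 0.4), so it's in the infill interior.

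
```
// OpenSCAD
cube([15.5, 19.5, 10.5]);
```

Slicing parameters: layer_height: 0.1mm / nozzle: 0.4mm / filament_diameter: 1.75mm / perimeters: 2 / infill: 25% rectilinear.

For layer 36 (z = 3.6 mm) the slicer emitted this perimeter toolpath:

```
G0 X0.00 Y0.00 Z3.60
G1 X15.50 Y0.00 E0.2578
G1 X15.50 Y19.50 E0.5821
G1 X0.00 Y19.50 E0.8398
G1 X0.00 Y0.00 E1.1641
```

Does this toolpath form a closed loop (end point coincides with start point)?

yes

Start point (G0): (0.00, 0.00). End point (last G1): the path returns to the start — closed.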